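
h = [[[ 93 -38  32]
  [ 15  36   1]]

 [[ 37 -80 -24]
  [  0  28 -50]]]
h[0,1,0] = 15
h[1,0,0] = 37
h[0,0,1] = -38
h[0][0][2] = 32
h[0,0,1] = -38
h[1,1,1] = 28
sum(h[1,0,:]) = -67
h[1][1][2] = -50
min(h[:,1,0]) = 0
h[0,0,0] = 93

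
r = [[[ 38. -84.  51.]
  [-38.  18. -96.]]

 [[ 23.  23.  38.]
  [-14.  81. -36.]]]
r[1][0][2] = 38.0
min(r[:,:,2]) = -96.0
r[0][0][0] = 38.0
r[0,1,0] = -38.0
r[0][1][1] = 18.0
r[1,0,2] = 38.0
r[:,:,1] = [[-84.0, 18.0], [23.0, 81.0]]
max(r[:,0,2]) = 51.0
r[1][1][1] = 81.0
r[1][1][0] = -14.0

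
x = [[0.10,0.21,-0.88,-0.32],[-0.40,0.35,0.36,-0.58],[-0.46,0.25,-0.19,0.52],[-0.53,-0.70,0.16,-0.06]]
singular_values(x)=[1.11, 0.88, 0.73, 0.73]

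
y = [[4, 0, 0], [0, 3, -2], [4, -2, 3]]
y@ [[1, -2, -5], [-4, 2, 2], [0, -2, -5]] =[[4, -8, -20], [-12, 10, 16], [12, -18, -39]]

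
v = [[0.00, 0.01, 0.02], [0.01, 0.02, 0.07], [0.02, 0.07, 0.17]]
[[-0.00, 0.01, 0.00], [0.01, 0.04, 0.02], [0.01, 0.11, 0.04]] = v@[[0.61, 0.01, 0.03], [0.01, 0.38, -0.48], [-0.01, 0.49, 0.40]]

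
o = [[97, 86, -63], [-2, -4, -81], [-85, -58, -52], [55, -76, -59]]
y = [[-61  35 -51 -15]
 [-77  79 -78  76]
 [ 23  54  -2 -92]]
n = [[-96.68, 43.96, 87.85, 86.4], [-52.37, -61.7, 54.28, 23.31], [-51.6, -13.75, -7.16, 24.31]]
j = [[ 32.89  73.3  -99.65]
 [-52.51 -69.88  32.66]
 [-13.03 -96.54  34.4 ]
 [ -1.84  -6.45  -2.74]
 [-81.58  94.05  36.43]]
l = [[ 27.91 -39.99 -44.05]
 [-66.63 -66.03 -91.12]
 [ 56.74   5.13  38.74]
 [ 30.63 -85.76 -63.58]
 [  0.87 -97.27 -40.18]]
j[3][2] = -2.74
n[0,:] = [-96.68, 43.96, 87.85, 86.4]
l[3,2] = -63.58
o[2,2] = -52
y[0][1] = 35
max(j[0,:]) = 73.3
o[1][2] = -81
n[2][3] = 24.31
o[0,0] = 97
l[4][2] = -40.18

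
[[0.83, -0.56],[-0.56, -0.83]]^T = [[0.83, -0.56], [-0.56, -0.83]]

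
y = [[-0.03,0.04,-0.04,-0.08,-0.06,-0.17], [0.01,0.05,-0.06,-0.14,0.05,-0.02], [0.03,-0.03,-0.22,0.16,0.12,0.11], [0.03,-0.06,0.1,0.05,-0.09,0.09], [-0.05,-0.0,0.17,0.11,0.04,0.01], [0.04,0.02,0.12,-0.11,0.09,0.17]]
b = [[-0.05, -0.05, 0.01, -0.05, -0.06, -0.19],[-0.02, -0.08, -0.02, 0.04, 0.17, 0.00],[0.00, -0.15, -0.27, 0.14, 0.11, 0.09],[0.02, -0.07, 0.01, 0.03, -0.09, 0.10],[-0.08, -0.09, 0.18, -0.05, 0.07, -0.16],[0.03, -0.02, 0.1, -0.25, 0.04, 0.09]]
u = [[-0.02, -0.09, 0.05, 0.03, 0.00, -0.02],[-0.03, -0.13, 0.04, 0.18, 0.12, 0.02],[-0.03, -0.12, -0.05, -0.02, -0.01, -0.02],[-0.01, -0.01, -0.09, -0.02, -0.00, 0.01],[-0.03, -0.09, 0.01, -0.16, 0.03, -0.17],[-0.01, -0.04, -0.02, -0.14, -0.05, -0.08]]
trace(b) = -0.21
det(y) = -0.00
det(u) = 0.00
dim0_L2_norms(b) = [0.1, 0.21, 0.34, 0.3, 0.24, 0.3]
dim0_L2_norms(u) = [0.06, 0.22, 0.12, 0.28, 0.13, 0.19]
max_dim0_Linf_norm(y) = 0.22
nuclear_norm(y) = 1.09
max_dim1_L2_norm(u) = 0.26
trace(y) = 0.06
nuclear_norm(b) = 1.32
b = y + u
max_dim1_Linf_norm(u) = 0.18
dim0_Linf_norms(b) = [0.08, 0.15, 0.27, 0.25, 0.17, 0.19]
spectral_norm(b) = 0.45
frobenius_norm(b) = 0.64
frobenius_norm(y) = 0.56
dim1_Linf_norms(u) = [0.09, 0.18, 0.12, 0.09, 0.17, 0.14]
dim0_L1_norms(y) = [0.19, 0.2, 0.71, 0.65, 0.45, 0.57]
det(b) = -0.00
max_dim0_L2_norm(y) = 0.33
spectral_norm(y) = 0.34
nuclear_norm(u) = 0.80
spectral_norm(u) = 0.33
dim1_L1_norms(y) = [0.42, 0.33, 0.67, 0.42, 0.38, 0.55]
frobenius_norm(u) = 0.45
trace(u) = -0.27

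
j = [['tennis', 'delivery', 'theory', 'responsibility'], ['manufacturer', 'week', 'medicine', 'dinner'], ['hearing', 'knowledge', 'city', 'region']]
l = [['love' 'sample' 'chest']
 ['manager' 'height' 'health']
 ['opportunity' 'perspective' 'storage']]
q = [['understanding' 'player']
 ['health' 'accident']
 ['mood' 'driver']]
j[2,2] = 'city'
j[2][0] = 'hearing'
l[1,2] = 'health'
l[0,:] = ['love', 'sample', 'chest']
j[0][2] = 'theory'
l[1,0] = 'manager'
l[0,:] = ['love', 'sample', 'chest']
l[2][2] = 'storage'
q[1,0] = 'health'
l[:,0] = ['love', 'manager', 'opportunity']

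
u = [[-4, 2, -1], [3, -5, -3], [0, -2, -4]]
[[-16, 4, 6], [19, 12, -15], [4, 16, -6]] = u@[[3, 0, 0], [-2, 0, 3], [0, -4, 0]]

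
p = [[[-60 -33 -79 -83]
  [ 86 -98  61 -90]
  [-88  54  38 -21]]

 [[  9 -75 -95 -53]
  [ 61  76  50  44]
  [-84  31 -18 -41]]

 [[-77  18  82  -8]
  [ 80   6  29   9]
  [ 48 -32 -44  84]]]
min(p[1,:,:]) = -95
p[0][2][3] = -21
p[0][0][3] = -83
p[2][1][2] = 29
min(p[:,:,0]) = -88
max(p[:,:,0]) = 86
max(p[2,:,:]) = 84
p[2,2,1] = -32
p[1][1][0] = 61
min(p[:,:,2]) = -95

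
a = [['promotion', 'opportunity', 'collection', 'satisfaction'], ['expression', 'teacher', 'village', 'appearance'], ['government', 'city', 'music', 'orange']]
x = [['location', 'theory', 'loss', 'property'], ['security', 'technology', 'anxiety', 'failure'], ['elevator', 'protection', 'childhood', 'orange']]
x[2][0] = 'elevator'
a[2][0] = 'government'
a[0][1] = 'opportunity'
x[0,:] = ['location', 'theory', 'loss', 'property']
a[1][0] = 'expression'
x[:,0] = ['location', 'security', 'elevator']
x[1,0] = 'security'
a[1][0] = 'expression'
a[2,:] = ['government', 'city', 'music', 'orange']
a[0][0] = 'promotion'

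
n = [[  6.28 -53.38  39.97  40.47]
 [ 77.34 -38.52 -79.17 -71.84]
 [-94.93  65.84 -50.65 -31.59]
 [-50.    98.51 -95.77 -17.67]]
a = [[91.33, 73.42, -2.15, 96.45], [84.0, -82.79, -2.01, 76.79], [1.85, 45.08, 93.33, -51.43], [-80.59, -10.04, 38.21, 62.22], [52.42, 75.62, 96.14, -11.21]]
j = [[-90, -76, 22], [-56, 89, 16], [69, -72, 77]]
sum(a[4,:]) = 212.97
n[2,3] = -31.59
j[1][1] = 89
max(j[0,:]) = 22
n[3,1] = 98.51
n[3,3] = -17.67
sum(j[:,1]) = -59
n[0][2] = 39.97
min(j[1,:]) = -56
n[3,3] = -17.67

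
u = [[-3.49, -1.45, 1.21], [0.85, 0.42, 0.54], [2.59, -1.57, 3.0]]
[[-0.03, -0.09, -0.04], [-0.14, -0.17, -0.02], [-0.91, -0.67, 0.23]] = u @ [[-0.09, -0.03, 0.05],  [0.09, -0.06, -0.12],  [-0.18, -0.23, -0.03]]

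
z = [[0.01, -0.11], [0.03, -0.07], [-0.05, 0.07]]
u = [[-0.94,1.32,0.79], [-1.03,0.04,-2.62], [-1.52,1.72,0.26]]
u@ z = [[-0.01,0.07], [0.12,-0.07], [0.02,0.07]]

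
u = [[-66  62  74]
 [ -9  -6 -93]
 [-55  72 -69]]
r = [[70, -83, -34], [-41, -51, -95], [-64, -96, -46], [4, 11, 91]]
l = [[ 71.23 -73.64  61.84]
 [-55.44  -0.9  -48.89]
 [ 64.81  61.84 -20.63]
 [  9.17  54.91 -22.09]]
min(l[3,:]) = -22.09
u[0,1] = 62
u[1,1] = -6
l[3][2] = -22.09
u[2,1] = 72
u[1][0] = -9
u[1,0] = -9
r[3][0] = 4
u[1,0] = -9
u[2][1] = 72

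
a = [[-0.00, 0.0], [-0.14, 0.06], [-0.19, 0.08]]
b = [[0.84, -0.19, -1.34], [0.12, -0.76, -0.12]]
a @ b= [[0.0, 0.00, 0.0], [-0.11, -0.02, 0.18], [-0.15, -0.02, 0.24]]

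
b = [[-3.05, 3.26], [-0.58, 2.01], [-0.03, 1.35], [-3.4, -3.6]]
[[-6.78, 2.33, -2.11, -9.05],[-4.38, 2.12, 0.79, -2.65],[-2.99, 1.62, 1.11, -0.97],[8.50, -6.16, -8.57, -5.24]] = b @[[-0.15, 0.53, 1.61, 2.25],[-2.22, 1.21, 0.86, -0.67]]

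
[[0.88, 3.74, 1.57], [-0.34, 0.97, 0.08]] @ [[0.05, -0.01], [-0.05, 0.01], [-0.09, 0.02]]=[[-0.28, 0.06],[-0.07, 0.01]]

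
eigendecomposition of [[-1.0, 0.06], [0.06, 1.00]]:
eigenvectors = [[-1.0,-0.03],[0.03,-1.0]]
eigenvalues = [-1.0, 1.0]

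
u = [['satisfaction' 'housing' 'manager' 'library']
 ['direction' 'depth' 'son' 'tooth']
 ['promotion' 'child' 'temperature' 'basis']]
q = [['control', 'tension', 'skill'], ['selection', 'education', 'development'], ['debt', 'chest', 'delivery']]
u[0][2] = 'manager'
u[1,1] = 'depth'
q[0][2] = 'skill'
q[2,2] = 'delivery'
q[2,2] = 'delivery'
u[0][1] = 'housing'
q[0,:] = ['control', 'tension', 'skill']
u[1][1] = 'depth'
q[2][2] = 'delivery'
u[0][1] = 'housing'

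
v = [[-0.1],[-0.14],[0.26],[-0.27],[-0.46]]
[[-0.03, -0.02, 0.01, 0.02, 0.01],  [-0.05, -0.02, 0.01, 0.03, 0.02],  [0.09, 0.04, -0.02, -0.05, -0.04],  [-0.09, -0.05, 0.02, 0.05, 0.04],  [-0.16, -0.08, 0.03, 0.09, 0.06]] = v@[[0.34, 0.17, -0.07, -0.19, -0.14]]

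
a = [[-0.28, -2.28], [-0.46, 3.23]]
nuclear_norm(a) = 4.45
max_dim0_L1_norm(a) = 5.51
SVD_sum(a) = [[0.12, -2.26], [-0.18, 3.25]] + [[-0.40,-0.02], [-0.28,-0.02]]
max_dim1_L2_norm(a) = 3.26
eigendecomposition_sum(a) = [[-0.52, -0.31], [-0.06, -0.04]] + [[0.24, -1.97],[-0.40, 3.27]]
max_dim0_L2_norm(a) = 3.95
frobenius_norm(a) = 3.99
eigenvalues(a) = [-0.56, 3.51]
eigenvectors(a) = [[-0.99, 0.52], [-0.12, -0.86]]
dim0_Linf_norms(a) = [0.46, 3.23]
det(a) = -1.95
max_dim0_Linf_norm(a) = 3.23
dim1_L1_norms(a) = [2.56, 3.69]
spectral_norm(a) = 3.96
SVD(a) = [[-0.57, 0.82], [0.82, 0.57]] @ diag([3.9595410690773054, 0.4932894913639967]) @ [[-0.05, 1.0], [-1.0, -0.05]]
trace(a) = 2.95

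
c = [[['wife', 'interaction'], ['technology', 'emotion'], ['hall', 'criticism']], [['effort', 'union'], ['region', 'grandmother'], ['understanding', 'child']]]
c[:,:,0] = [['wife', 'technology', 'hall'], ['effort', 'region', 'understanding']]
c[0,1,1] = 'emotion'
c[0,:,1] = ['interaction', 'emotion', 'criticism']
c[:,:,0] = [['wife', 'technology', 'hall'], ['effort', 'region', 'understanding']]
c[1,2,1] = 'child'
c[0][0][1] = 'interaction'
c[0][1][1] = 'emotion'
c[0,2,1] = 'criticism'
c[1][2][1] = 'child'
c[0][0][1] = 'interaction'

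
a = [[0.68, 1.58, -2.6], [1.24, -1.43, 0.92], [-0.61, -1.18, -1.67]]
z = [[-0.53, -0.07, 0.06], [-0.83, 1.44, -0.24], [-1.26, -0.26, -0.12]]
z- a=[[-1.21, -1.65, 2.66], [-2.07, 2.87, -1.16], [-0.65, 0.92, 1.55]]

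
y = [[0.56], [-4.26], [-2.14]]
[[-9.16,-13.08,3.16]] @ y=[[43.83]]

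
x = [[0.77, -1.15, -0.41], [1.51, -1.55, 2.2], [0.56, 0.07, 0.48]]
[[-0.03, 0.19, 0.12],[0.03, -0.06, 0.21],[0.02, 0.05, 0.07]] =x @ [[0.02, 0.21, 0.12], [0.03, 0.03, -0.02], [0.02, -0.15, -0.00]]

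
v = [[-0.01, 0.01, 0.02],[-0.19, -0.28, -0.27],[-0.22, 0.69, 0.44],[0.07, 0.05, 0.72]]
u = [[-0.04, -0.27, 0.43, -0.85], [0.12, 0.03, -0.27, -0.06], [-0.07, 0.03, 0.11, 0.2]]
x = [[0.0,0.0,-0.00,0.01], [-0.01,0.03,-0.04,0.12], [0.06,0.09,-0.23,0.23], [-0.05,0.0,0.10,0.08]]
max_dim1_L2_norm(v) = 0.85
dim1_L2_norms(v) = [0.02, 0.43, 0.85, 0.73]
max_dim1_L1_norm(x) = 0.61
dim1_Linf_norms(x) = [0.01, 0.12, 0.23, 0.1]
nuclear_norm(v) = 1.81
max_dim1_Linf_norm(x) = 0.23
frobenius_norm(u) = 1.06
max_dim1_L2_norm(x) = 0.34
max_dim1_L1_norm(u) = 1.59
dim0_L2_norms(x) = [0.08, 0.09, 0.25, 0.27]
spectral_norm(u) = 1.00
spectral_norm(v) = 1.05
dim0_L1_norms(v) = [0.49, 1.03, 1.45]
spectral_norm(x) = 0.36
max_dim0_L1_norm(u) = 1.11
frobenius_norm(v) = 1.20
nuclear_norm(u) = 1.36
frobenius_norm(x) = 0.39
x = v @ u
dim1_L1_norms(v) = [0.04, 0.74, 1.35, 0.84]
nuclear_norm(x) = 0.52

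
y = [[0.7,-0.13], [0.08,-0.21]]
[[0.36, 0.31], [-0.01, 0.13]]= y@ [[0.56, 0.36], [0.28, -0.47]]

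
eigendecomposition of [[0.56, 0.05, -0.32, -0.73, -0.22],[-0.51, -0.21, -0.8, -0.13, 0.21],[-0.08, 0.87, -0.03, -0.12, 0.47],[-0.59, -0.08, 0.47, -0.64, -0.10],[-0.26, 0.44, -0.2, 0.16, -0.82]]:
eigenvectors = [[(-0.86+0j), (0.19+0.09j), 0.19-0.09j, (-0.06-0.28j), -0.06+0.28j], [(0.18+0j), (-0.05+0.63j), -0.05-0.63j, (0.25-0.17j), (0.25+0.17j)], [0.26+0.00j, 0.68+0.00j, (0.68-0j), 0.07+0.07j, 0.07-0.07j], [(0.36+0j), (-0.01-0.21j), (-0.01+0.21j), (-0.02-0.63j), -0.02+0.63j], [0.17+0.00j, 0.04+0.24j, 0.04-0.24j, (-0.65+0j), -0.65-0.00j]]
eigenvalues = [(1+0j), (-0.08+1j), (-0.08-1j), (-0.98+0.18j), (-0.98-0.18j)]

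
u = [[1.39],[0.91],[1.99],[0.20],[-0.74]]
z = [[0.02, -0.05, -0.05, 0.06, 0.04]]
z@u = [[-0.13]]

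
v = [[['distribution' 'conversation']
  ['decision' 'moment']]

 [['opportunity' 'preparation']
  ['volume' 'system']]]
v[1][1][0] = 'volume'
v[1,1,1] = 'system'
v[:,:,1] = [['conversation', 'moment'], ['preparation', 'system']]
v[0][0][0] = 'distribution'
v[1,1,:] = ['volume', 'system']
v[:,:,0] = [['distribution', 'decision'], ['opportunity', 'volume']]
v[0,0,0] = 'distribution'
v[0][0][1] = 'conversation'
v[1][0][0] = 'opportunity'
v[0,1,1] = 'moment'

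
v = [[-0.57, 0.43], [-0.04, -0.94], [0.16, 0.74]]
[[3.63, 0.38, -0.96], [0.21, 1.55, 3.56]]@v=[[-2.24, 0.49], [0.39, 1.27]]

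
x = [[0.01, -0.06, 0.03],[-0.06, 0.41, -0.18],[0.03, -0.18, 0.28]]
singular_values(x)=[0.54, 0.15, 0.0]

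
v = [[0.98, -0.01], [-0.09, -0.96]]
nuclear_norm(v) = 1.94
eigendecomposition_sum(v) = [[0.98, -0.01], [-0.05, 0.0]] + [[-0.00, -0.00], [-0.04, -0.96]]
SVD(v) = [[-0.77, 0.64], [0.64, 0.77]] @ diag([1.0125188611832228, 0.9300567486708697]) @ [[-0.80, -0.59],  [0.59, -0.80]]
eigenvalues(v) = [0.98, -0.96]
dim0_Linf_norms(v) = [0.98, 0.96]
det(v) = -0.94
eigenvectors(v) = [[1.0, 0.01], [-0.05, 1.00]]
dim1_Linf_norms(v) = [0.98, 0.96]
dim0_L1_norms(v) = [1.07, 0.97]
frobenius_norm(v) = 1.37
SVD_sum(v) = [[0.63, 0.47], [-0.52, -0.38]] + [[0.35, -0.48],  [0.43, -0.58]]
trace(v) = 0.02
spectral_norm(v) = 1.01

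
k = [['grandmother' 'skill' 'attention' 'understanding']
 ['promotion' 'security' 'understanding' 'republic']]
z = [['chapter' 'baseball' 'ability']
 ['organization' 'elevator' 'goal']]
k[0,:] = ['grandmother', 'skill', 'attention', 'understanding']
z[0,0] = 'chapter'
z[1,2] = 'goal'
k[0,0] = 'grandmother'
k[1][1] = 'security'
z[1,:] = ['organization', 'elevator', 'goal']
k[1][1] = 'security'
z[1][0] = 'organization'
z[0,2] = 'ability'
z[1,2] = 'goal'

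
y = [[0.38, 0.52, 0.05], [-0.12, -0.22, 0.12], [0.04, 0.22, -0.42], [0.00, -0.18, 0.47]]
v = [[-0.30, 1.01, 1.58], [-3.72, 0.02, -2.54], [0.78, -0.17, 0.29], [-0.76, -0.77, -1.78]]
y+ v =[[0.08, 1.53, 1.63], [-3.84, -0.2, -2.42], [0.82, 0.05, -0.13], [-0.76, -0.95, -1.31]]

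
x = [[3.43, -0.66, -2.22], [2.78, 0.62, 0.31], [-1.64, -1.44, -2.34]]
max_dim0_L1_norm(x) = 7.85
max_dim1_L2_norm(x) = 4.14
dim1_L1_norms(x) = [6.31, 3.71, 5.42]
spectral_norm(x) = 4.78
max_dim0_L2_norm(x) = 4.71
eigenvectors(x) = [[-0.73, -0.12, 0.30], [-0.59, 0.89, -0.38], [0.33, -0.45, 0.88]]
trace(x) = 1.71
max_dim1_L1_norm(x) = 6.31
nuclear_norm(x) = 8.39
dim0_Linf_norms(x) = [3.43, 1.44, 2.34]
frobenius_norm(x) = 5.96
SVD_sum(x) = [[3.71,0.13,-0.82], [2.60,0.09,-0.57], [-1.12,-0.04,0.25]] + [[-0.28, -0.78, -1.41], [0.18, 0.5, 0.90], [-0.52, -1.42, -2.58]] + [[0.00, -0.02, 0.01], [-0.00, 0.03, -0.02], [-0.0, 0.02, -0.01]]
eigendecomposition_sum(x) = [[3.46,-0.15,-1.24],[2.79,-0.12,-1.0],[-1.55,0.07,0.56]] + [[0.01,  -0.02,  -0.01], [-0.06,  0.11,  0.07], [0.03,  -0.06,  -0.04]] + [[-0.04, -0.49, -0.97], [0.05, 0.63, 1.24], [-0.12, -1.45, -2.86]]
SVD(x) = [[-0.79,  0.46,  -0.40], [-0.56,  -0.29,  0.78], [0.24,  0.84,  0.49]] @ diag([4.7845011439236735, 3.561332589869377, 0.04537607439321394]) @ [[-0.98, -0.03, 0.22], [-0.17, -0.48, -0.86], [-0.13, 0.88, -0.46]]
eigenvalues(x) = [3.9, 0.09, -2.27]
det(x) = -0.77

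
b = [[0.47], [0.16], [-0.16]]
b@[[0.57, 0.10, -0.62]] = [[0.27, 0.05, -0.29], [0.09, 0.02, -0.10], [-0.09, -0.02, 0.10]]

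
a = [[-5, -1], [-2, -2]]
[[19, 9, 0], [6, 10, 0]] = a@ [[-4, -1, 0], [1, -4, 0]]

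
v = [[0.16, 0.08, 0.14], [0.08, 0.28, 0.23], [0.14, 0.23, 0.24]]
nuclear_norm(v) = 0.68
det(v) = 0.00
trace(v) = 0.68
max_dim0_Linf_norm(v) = 0.28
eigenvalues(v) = [0.55, 0.12, 0.01]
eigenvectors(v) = [[-0.37, -0.83, -0.42], [-0.66, 0.55, -0.51], [-0.65, -0.09, 0.75]]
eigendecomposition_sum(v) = [[0.07, 0.13, 0.13],[0.13, 0.24, 0.24],[0.13, 0.24, 0.24]] + [[0.08, -0.06, 0.01], [-0.06, 0.04, -0.01], [0.01, -0.01, 0.0]] + [[0.0, 0.00, -0.0], [0.0, 0.0, -0.00], [-0.0, -0.0, 0.00]]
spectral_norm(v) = 0.55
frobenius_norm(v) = 0.57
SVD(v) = [[-0.37, 0.83, -0.42], [-0.66, -0.55, -0.51], [-0.65, 0.09, 0.75]] @ diag([0.5517874253108634, 0.12203471350392305, 0.0061778611852135535]) @ [[-0.37, -0.66, -0.65],[0.83, -0.55, 0.09],[-0.42, -0.51, 0.75]]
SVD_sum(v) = [[0.07, 0.13, 0.13], [0.13, 0.24, 0.24], [0.13, 0.24, 0.24]] + [[0.08,-0.06,0.01],[-0.06,0.04,-0.01],[0.01,-0.01,0.00]] + [[0.0, 0.0, -0.00], [0.00, 0.0, -0.0], [-0.0, -0.00, 0.0]]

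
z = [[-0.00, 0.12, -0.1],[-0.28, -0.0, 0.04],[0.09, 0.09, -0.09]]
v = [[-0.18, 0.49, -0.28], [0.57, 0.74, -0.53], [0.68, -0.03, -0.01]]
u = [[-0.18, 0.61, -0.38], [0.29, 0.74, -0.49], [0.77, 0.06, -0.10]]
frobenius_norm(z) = 0.36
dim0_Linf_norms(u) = [0.77, 0.74, 0.49]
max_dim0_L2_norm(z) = 0.29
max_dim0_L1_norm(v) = 1.43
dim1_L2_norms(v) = [0.59, 1.07, 0.68]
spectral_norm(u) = 1.17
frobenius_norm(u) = 1.42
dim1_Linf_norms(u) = [0.61, 0.74, 0.77]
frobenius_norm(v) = 1.40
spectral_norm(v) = 1.19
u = v + z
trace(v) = 0.55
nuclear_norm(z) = 0.49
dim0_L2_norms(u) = [0.84, 0.96, 0.63]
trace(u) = 0.46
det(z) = -0.00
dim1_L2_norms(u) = [0.74, 0.93, 0.78]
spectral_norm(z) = 0.31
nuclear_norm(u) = 1.98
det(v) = -0.02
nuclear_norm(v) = 1.96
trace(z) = -0.09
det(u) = 0.01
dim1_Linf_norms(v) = [0.49, 0.74, 0.68]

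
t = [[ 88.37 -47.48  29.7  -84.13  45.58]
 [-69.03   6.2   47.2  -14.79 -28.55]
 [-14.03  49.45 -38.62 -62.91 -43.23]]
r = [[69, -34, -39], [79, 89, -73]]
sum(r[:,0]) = 148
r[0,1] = -34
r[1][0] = 79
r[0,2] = -39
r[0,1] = -34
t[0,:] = [88.37, -47.48, 29.7, -84.13, 45.58]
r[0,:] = [69, -34, -39]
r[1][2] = -73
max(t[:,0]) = 88.37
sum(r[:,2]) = -112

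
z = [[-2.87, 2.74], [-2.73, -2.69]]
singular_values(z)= [3.99, 3.81]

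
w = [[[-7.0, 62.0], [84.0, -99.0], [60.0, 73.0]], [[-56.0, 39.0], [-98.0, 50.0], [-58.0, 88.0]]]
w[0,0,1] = 62.0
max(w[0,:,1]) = 73.0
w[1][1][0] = -98.0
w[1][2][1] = 88.0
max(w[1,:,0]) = -56.0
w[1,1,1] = 50.0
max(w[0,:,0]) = 84.0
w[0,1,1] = -99.0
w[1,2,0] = -58.0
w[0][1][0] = 84.0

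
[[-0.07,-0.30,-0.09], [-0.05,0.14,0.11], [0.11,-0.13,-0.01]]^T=[[-0.07, -0.05, 0.11], [-0.30, 0.14, -0.13], [-0.09, 0.11, -0.01]]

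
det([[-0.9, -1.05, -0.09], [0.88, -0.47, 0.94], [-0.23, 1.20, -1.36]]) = -0.675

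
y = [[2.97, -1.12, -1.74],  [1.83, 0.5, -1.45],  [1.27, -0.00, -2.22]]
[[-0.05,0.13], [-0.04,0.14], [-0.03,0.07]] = y @[[-0.02, 0.07], [-0.01, 0.05], [-0.00, 0.01]]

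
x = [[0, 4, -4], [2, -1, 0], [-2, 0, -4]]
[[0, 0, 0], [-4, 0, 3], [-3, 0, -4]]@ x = [[0, 0, 0], [-6, -16, 4], [8, -12, 28]]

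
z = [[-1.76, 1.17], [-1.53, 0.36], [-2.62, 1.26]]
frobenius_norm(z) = 3.92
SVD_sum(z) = [[-1.88, 0.92], [-1.38, 0.67], [-2.61, 1.28]] + [[0.12, 0.25], [-0.15, -0.31], [-0.01, -0.02]]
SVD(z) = [[-0.54, 0.63], [-0.39, -0.78], [-0.75, -0.04]] @ diag([3.8974103708434447, 0.44630975929500044]) @ [[0.90, -0.44], [0.44, 0.90]]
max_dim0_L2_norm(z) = 3.51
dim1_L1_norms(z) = [2.93, 1.89, 3.88]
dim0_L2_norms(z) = [3.51, 1.76]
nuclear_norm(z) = 4.34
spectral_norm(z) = 3.90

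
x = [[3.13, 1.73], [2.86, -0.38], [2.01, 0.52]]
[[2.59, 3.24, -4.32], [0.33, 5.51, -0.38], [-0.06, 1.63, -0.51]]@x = [[8.69, 1.00], [16.03, -1.72], [3.45, -0.99]]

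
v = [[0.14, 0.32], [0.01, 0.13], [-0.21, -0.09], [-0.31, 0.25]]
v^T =[[0.14, 0.01, -0.21, -0.31], [0.32, 0.13, -0.09, 0.25]]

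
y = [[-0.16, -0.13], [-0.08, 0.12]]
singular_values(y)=[0.21, 0.14]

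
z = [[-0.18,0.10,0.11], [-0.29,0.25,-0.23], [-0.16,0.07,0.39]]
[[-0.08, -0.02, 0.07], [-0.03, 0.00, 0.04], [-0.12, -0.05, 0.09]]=z @[[0.67, 0.00, -0.43], [0.54, -0.11, -0.23], [-0.12, -0.12, 0.1]]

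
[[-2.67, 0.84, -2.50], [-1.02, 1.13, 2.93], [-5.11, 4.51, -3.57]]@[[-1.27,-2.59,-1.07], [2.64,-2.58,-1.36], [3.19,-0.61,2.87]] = [[-2.37, 6.27, -5.46], [13.63, -2.06, 7.96], [7.01, 3.78, -10.91]]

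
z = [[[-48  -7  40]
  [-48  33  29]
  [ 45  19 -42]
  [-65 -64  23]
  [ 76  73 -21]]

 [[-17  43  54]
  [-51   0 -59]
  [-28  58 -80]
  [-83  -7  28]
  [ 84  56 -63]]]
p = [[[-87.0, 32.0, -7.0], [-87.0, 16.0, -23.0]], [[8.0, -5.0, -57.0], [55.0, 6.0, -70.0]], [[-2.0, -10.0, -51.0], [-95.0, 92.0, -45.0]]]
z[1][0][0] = -17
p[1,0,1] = -5.0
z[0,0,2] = 40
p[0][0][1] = 32.0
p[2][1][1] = 92.0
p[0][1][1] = 16.0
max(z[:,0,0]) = -17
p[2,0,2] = -51.0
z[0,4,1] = 73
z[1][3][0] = -83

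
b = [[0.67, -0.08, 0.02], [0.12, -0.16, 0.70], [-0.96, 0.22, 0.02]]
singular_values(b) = [1.21, 0.71, 0.06]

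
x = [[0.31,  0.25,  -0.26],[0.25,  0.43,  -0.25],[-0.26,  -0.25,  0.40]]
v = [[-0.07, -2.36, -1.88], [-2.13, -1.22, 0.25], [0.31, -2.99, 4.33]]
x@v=[[-0.63, -0.26, -1.65], [-1.01, -0.37, -1.44], [0.67, -0.28, 2.16]]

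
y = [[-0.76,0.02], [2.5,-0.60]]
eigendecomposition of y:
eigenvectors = [[-0.13, -0.06], [0.99, -1.0]]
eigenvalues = [-0.92, -0.44]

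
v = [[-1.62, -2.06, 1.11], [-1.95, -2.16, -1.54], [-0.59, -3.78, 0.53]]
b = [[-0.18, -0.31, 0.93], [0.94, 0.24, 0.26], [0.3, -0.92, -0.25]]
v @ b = [[-1.31, -1.01, -2.32],[-2.14, 1.50, -1.99],[-3.29, -1.21, -1.66]]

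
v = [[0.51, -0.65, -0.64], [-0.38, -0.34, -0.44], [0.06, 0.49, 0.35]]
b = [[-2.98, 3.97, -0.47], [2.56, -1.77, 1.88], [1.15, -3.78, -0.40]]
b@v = [[-3.06, 0.36, -0.0],[2.09, -0.14, -0.2],[2.0, 0.34, 0.79]]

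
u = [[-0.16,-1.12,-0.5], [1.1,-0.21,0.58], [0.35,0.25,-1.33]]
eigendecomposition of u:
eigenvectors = [[(-0.71+0j), (-0.71-0j), -0.01+0.00j], [(0.04+0.68j), (0.04-0.68j), (-0.42+0j)], [(-0.03+0.17j), (-0.03-0.17j), 0.91+0.00j]]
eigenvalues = [(-0.13+1.19j), (-0.13-1.19j), (-1.45+0j)]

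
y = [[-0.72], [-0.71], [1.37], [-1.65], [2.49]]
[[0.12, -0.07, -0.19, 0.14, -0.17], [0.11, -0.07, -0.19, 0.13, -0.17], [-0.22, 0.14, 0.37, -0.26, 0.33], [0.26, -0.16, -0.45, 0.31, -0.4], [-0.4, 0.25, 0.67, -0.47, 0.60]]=y @ [[-0.16, 0.10, 0.27, -0.19, 0.24]]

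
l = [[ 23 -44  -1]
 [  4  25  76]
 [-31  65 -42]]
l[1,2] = 76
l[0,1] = -44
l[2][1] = 65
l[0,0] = 23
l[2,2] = -42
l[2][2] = -42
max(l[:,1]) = 65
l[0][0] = 23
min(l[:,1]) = -44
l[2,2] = -42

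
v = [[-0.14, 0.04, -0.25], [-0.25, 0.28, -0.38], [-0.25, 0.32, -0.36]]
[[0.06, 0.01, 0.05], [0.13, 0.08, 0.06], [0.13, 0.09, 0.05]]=v@[[0.03, -0.31, -0.26], [0.14, 0.23, -0.14], [-0.25, 0.17, -0.09]]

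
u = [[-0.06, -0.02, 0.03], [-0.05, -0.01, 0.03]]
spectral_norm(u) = 0.09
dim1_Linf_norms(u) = [0.06, 0.05]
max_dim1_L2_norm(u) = 0.07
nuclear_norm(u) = 0.10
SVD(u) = [[-0.76, -0.64], [-0.64, 0.76]] @ diag([0.09142935452368174, 0.006377549010624358]) @ [[0.85, 0.24, -0.46], [0.07, 0.82, 0.56]]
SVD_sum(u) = [[-0.06, -0.02, 0.03], [-0.05, -0.01, 0.03]] + [[-0.00, -0.0, -0.0], [0.0, 0.0, 0.00]]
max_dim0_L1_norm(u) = 0.11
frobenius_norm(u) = 0.09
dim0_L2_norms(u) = [0.08, 0.02, 0.04]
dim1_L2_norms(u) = [0.07, 0.06]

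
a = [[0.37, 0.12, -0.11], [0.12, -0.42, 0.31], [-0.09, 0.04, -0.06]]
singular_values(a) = [0.55, 0.4, 0.03]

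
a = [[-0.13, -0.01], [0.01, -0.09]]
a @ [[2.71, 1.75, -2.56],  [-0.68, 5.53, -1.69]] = [[-0.35, -0.28, 0.35], [0.09, -0.48, 0.13]]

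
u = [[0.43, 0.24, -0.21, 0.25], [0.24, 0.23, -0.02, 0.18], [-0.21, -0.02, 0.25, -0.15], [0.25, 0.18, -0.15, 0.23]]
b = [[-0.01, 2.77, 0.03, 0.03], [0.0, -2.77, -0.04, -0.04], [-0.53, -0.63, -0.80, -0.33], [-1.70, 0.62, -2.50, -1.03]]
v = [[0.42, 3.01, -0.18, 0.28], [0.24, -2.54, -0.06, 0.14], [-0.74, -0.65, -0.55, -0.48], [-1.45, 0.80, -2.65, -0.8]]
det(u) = -0.00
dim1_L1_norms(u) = [1.13, 0.67, 0.63, 0.81]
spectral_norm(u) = 0.86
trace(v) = -3.47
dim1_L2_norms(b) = [2.77, 2.77, 1.19, 3.25]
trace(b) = -4.61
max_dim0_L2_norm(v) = 4.07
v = b + u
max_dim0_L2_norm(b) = 4.02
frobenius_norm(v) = 5.27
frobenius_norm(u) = 0.89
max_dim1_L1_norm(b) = 5.85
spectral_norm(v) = 4.14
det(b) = -0.00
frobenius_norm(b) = 5.23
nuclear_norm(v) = 8.01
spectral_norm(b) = 4.05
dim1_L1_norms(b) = [2.84, 2.85, 2.29, 5.85]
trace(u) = 1.14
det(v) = 0.22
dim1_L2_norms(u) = [0.59, 0.38, 0.36, 0.41]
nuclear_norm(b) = 7.37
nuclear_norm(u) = 1.15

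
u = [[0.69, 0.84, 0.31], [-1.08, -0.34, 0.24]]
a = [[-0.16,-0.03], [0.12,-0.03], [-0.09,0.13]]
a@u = [[-0.08, -0.12, -0.06], [0.12, 0.11, 0.03], [-0.20, -0.12, 0.0]]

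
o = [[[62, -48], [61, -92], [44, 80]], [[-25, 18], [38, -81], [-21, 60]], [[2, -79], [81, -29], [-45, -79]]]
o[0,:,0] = [62, 61, 44]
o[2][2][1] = -79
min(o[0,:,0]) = 44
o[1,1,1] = -81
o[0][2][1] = 80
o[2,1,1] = -29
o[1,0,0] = -25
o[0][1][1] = -92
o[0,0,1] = -48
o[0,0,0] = 62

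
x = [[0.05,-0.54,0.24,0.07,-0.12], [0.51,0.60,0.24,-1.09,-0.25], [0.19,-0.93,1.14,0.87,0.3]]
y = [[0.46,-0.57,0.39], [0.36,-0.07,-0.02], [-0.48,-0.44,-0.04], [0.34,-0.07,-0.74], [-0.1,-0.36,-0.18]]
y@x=[[-0.19,  -0.95,  0.42,  0.99,  0.20], [-0.02,  -0.22,  0.05,  0.08,  -0.03], [-0.26,  0.03,  -0.27,  0.41,  0.16], [-0.16,  0.46,  -0.78,  -0.54,  -0.25], [-0.22,  0.01,  -0.32,  0.23,  0.05]]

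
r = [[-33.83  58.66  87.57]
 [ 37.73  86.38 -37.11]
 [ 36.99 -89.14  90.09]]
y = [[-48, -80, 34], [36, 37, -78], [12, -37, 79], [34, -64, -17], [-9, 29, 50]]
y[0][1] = -80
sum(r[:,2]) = 140.55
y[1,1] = 37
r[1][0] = 37.73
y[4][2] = 50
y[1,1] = 37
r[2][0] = 36.99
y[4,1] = 29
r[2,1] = -89.14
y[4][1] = 29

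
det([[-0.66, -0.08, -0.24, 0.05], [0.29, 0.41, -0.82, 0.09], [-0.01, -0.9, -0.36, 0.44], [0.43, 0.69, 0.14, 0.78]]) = 0.669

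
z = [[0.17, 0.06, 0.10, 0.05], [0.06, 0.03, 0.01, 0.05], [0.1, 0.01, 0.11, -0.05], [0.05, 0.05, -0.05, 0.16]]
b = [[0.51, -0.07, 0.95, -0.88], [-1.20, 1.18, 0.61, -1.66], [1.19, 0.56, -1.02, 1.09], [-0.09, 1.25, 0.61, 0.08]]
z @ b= [[0.13,0.18,0.13,-0.14], [0.0,0.10,0.10,-0.09], [0.17,0.00,-0.04,0.01], [-0.11,0.23,0.23,-0.17]]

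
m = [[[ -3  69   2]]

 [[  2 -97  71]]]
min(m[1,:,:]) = -97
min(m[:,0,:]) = -97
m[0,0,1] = 69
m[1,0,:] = [2, -97, 71]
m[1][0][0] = 2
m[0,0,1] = 69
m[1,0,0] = 2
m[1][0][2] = 71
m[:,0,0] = [-3, 2]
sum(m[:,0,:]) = 44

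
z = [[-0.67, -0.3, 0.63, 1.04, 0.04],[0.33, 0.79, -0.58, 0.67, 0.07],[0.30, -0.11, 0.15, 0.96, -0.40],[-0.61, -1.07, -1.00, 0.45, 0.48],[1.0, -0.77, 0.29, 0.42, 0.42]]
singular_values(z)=[1.88, 1.58, 1.36, 1.27, 0.46]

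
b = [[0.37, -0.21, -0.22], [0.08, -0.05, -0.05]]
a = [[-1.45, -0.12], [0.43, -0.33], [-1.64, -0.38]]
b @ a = [[-0.27, 0.11], [-0.06, 0.03]]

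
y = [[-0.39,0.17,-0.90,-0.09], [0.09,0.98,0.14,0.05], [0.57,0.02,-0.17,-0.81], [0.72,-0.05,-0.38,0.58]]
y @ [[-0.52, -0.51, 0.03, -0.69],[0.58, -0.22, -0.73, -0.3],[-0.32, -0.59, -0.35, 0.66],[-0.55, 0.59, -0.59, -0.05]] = [[0.64, 0.64, 0.23, -0.37], [0.45, -0.31, -0.79, -0.27], [0.22, -0.67, 0.54, -0.47], [-0.60, 0.21, -0.15, -0.76]]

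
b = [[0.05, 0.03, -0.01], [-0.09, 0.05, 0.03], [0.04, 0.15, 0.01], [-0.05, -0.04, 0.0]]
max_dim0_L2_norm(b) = 0.17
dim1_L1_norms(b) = [0.09, 0.17, 0.2, 0.09]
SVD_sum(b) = [[0.01, 0.04, 0.00], [0.01, 0.02, 0.00], [0.05, 0.15, 0.01], [-0.02, -0.05, -0.00]] + [[0.04, -0.01, -0.01],[-0.1, 0.03, 0.03],[-0.01, 0.0, 0.00],[-0.03, 0.01, 0.01]] + [[-0.0, 0.00, -0.00], [0.00, -0.0, 0.0], [-0.00, 0.0, -0.0], [-0.00, 0.00, -0.01]]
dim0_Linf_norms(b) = [0.09, 0.15, 0.03]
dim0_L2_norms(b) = [0.12, 0.17, 0.03]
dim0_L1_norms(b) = [0.23, 0.27, 0.05]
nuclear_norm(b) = 0.30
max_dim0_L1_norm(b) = 0.27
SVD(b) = [[-0.25, 0.34, -0.32],[-0.12, -0.89, 0.19],[-0.91, -0.08, -0.24],[0.31, -0.29, -0.89]] @ diag([0.17122992779125096, 0.11804349142910009, 0.006785717340926931]) @ [[-0.31, -0.95, -0.06], [0.92, -0.29, -0.26], [0.23, -0.14, 0.96]]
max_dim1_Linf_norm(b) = 0.15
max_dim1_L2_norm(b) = 0.16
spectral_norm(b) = 0.17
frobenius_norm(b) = 0.21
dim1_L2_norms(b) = [0.06, 0.11, 0.16, 0.06]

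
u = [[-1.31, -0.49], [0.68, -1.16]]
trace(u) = -2.47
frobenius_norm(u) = 1.94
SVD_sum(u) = [[-1.13, 0.27],  [0.9, -0.21]] + [[-0.18, -0.76], [-0.22, -0.95]]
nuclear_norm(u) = 2.73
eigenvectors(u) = [[(0.08-0.64j), (0.08+0.64j)], [-0.76+0.00j, (-0.76-0j)]]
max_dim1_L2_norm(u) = 1.4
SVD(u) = [[-0.78,0.62], [0.62,0.78]] @ diag([1.4875839270749636, 1.2455095583367592]) @ [[0.97, -0.23], [-0.23, -0.97]]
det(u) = 1.85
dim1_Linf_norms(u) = [1.31, 1.16]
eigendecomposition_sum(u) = [[-0.66+0.21j, (-0.24-0.53j)], [0.34+0.73j, -0.58+0.37j]] + [[-0.66-0.21j, (-0.24+0.53j)], [0.34-0.73j, (-0.58-0.37j)]]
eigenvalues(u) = [(-1.23+0.57j), (-1.23-0.57j)]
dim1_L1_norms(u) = [1.8, 1.84]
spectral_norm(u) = 1.49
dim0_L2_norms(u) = [1.48, 1.26]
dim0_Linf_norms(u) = [1.31, 1.16]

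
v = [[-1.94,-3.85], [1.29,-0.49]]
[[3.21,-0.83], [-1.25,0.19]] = v @ [[-1.08, 0.19],[-0.29, 0.12]]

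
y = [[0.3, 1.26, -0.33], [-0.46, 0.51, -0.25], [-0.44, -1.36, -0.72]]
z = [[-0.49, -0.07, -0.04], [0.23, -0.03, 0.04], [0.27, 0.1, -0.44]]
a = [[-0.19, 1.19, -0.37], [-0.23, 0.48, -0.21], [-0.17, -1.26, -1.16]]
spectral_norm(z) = 0.64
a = z + y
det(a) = -0.26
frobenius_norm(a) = 2.21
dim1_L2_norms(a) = [1.26, 0.57, 1.72]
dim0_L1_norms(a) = [0.59, 2.93, 1.74]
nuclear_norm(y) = 3.30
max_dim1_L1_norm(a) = 2.59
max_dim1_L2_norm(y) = 1.6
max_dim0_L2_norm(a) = 1.8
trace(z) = -0.96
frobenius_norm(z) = 0.76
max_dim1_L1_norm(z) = 0.81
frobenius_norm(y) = 2.21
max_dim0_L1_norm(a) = 2.93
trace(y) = 0.09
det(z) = -0.01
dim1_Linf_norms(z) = [0.49, 0.23, 0.44]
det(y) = -0.77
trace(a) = -0.87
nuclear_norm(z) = 1.10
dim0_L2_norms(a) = [0.34, 1.8, 1.24]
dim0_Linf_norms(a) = [0.23, 1.26, 1.16]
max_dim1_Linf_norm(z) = 0.49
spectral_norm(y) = 1.98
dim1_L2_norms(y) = [1.34, 0.73, 1.6]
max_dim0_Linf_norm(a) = 1.26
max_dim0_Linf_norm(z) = 0.49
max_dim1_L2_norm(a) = 1.72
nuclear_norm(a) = 3.14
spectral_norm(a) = 1.91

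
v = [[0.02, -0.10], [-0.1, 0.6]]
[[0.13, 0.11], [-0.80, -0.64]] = v@[[-0.34, 0.24], [-1.39, -1.03]]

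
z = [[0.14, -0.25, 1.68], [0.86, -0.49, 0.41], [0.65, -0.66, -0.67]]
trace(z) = -1.02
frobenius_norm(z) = 2.32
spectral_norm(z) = 1.86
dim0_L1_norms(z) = [1.65, 1.4, 2.76]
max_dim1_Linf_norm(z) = 1.68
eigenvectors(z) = [[-0.66+0.00j, 0.59+0.34j, (0.59-0.34j)], [(0.27+0j), 0.70+0.00j, 0.70-0.00j], [(0.7+0j), 0.04+0.21j, (0.04-0.21j)]]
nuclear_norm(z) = 3.44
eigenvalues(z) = [(-1.54+0j), (0.26+0.54j), (0.26-0.54j)]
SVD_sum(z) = [[0.18, -0.17, 1.68], [0.06, -0.05, 0.54], [-0.06, 0.05, -0.53]] + [[0.02,-0.01,-0.00], [0.71,-0.55,-0.13], [0.79,-0.61,-0.14]] + [[-0.05, -0.07, -0.00],  [0.09, 0.12, 0.00],  [-0.08, -0.1, -0.00]]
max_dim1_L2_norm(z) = 1.7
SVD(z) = [[-0.91, 0.02, -0.41],  [-0.29, 0.67, 0.68],  [0.28, 0.74, -0.61]] @ diag([1.8636270732000895, 1.3563377930243663, 0.2157357718355069]) @ [[-0.1,0.1,-0.99], [0.78,-0.61,-0.14], [0.61,0.79,0.01]]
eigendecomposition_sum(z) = [[(-0.52-0j), (0.39-0j), (0.81-0j)], [(0.21+0j), (-0.16+0j), (-0.33+0j)], [0.55+0.00j, -0.41+0.00j, -0.86+0.00j]] + [[0.33+0.06j, (-0.32+0.24j), 0.43-0.03j], [0.33-0.11j, -0.17+0.38j, (0.37-0.25j)], [(0.05+0.09j), -0.12-0.03j, (0.1+0.1j)]] + [[0.33-0.06j, (-0.32-0.24j), 0.43+0.03j], [0.33+0.11j, (-0.17-0.38j), (0.37+0.25j)], [0.05-0.09j, (-0.12+0.03j), 0.10-0.10j]]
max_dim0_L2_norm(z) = 1.85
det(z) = -0.55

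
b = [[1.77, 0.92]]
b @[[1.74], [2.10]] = [[5.01]]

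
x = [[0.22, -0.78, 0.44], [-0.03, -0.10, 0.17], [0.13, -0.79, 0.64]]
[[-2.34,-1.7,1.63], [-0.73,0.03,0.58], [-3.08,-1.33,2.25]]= x @ [[4.09, -4.57, -3.74], [3.20, 0.79, -2.39], [-1.70, -0.18, 1.33]]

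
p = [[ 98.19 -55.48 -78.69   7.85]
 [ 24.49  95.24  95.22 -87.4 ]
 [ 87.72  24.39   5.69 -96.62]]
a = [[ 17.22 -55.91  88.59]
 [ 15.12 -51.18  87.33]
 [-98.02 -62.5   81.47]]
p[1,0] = 24.49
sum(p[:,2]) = 22.220000000000002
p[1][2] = 95.22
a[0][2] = 88.59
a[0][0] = 17.22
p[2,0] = 87.72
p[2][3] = -96.62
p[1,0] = 24.49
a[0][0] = 17.22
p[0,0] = 98.19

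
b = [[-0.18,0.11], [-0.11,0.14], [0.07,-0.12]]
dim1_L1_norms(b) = [0.29, 0.25, 0.19]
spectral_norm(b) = 0.30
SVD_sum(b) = [[-0.15, 0.14], [-0.13, 0.12], [0.1, -0.09]] + [[-0.03, -0.03], [0.02, 0.02], [-0.03, -0.03]]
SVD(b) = [[-0.68, 0.71], [-0.58, -0.38], [0.44, 0.59]] @ diag([0.30229325192551193, 0.06417779865575751]) @ [[0.72, -0.69], [-0.69, -0.72]]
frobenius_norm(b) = 0.31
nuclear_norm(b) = 0.37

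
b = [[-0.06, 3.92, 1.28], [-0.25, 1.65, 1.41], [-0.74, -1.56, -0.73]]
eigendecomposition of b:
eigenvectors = [[-0.77+0.00j,  -0.77-0.00j,  -0.67+0.00j], [(-0.3-0.29j),  (-0.3+0.29j),  (0.33+0j)], [(0.43-0.22j),  (0.43+0.22j),  (-0.67+0j)]]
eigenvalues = [(0.78+1.83j), (0.78-1.83j), (-0.71+0j)]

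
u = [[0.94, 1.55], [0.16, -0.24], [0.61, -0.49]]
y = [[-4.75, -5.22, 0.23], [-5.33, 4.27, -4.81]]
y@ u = [[-5.16, -6.22], [-7.26, -6.93]]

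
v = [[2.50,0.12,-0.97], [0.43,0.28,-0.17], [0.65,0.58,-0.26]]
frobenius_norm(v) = 2.89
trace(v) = 2.52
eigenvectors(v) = [[-0.94, 0.35, 0.36], [-0.18, 0.42, 0.01], [-0.29, 0.84, 0.93]]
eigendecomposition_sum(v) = [[2.56, -0.14, -0.99], [0.50, -0.03, -0.19], [0.78, -0.04, -0.30]] + [[-0.06, 0.26, 0.02], [-0.07, 0.31, 0.02], [-0.13, 0.62, 0.04]] + [[-0.0, 0.0, -0.0], [-0.00, 0.00, -0.00], [-0.0, 0.00, -0.0]]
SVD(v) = [[-0.95, 0.32, 0.04], [-0.17, -0.39, -0.90], [-0.27, -0.86, 0.43]] @ diag([2.8269986425429185, 0.5762625084472892, 0.00044319130591872395]) @ [[-0.93, -0.11, 0.36],[0.11, -0.99, -0.03],[-0.36, -0.01, -0.93]]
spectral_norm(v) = 2.83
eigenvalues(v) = [2.23, 0.3, -0.0]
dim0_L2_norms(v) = [2.62, 0.66, 1.02]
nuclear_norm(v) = 3.40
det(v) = -0.00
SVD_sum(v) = [[2.48, 0.30, -0.96], [0.45, 0.06, -0.18], [0.70, 0.09, -0.27]] + [[0.02, -0.18, -0.01], [-0.02, 0.22, 0.01], [-0.05, 0.49, 0.01]] + [[-0.00, -0.0, -0.0],[0.00, 0.0, 0.0],[-0.0, -0.0, -0.0]]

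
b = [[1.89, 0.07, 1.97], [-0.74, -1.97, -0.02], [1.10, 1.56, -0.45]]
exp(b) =[[10.06, 2.29, 6.53], [-1.69, -0.20, -1.02], [2.85, 1.05, 2.31]]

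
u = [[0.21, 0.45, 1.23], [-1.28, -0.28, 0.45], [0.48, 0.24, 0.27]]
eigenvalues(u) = [-0.35, -0.01, 0.56]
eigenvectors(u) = [[-0.06, 0.29, 0.60],  [0.95, -0.91, -0.68],  [-0.32, 0.28, 0.42]]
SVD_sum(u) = [[0.12, 0.03, -0.02], [-1.30, -0.36, 0.22], [0.45, 0.12, -0.08]] + [[0.09,0.42,1.25],  [0.02,0.08,0.23],  [0.03,0.12,0.35]] + [[-0.00, 0.00, -0.00],[0.0, -0.0, 0.00],[0.0, -0.0, 0.0]]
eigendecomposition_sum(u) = [[0.07,-0.02,-0.13], [-1.13,0.27,2.05], [0.38,-0.09,-0.69]] + [[-0.01,0.01,0.02], [0.02,-0.02,-0.07], [-0.01,0.01,0.02]] + [[0.15,  0.46,  1.33], [-0.17,  -0.53,  -1.53], [0.1,  0.32,  0.94]]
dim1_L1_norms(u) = [1.89, 2.01, 0.99]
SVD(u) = [[-0.08, -0.95, -0.31],[0.94, -0.18, 0.29],[-0.33, -0.26, 0.91]] @ diag([1.4494681867974175, 1.3923869186240236, 0.0008026873010554691]) @ [[-0.95, -0.26, 0.16], [-0.07, -0.32, -0.95], [0.30, -0.91, 0.28]]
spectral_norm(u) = 1.45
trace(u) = 0.20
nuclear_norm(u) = 2.84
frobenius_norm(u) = 2.01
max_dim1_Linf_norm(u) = 1.28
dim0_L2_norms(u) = [1.38, 0.58, 1.34]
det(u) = 0.00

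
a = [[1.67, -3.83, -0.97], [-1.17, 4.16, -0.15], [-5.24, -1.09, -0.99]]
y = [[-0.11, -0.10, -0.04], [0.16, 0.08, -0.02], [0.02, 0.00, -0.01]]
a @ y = [[-0.82, -0.47, 0.02], [0.79, 0.45, -0.03], [0.38, 0.44, 0.24]]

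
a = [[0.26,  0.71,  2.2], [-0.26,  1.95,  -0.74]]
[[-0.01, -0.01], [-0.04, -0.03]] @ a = [[-0.00,-0.03,-0.01], [-0.00,-0.09,-0.07]]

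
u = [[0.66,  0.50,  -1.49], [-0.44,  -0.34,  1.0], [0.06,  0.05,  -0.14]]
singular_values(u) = [2.06, 0.01, 0.0]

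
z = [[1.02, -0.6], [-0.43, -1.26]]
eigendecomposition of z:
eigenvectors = [[0.98,0.24], [-0.18,0.97]]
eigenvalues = [1.13, -1.37]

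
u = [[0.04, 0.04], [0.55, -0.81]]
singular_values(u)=[0.98, 0.06]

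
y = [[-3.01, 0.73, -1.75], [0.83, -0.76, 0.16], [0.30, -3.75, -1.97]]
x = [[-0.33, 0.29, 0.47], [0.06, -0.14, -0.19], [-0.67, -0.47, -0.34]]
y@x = [[2.21,-0.15,-0.96],  [-0.43,0.27,0.48],  [1.00,1.54,1.52]]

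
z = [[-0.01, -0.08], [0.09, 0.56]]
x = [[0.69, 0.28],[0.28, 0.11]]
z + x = [[0.68, 0.2],[0.37, 0.67]]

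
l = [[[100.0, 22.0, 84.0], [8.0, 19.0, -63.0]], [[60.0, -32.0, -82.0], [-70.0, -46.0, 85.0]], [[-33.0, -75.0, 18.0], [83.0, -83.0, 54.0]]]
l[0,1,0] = 8.0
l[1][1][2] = 85.0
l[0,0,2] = 84.0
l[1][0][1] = -32.0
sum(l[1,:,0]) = -10.0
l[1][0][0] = 60.0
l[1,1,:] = [-70.0, -46.0, 85.0]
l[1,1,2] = 85.0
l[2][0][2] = 18.0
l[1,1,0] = -70.0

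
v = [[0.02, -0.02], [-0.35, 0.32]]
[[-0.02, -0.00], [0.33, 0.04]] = v@[[-0.25, -0.32], [0.75, -0.22]]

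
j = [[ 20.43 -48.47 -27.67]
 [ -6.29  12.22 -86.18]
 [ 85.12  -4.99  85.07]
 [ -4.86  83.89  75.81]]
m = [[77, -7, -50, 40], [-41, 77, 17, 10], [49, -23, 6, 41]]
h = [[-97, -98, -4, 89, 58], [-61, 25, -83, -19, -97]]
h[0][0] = -97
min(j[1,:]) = -86.18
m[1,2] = 17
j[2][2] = 85.07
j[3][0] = -4.86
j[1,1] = 12.22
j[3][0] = -4.86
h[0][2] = -4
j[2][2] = 85.07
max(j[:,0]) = 85.12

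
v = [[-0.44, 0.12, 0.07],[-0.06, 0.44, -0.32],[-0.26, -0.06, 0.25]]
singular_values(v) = [0.58, 0.55, 0.06]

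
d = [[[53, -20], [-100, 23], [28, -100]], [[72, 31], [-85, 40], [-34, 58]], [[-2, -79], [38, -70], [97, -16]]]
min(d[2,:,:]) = -79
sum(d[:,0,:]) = 55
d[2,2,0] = 97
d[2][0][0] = -2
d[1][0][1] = 31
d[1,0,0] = 72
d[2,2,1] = -16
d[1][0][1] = 31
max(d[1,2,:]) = 58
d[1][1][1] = 40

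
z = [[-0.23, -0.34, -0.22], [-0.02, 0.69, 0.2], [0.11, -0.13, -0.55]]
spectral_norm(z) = 0.90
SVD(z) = [[0.46, -0.15, -0.87], [-0.76, 0.45, -0.48], [0.46, 0.88, 0.09]] @ diag([0.8976009577792914, 0.45435175735291117, 0.22973245566097245]) @ [[-0.05, -0.82, -0.56], [0.27, 0.53, -0.80], [0.96, -0.19, 0.20]]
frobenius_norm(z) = 1.03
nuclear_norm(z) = 1.58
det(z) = 0.09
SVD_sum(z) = [[-0.02, -0.34, -0.23], [0.03, 0.56, 0.38], [-0.02, -0.34, -0.23]] + [[-0.02, -0.04, 0.05], [0.05, 0.11, -0.16], [0.11, 0.21, -0.32]] + [[-0.19,0.04,-0.04], [-0.11,0.02,-0.02], [0.02,-0.00,0.00]]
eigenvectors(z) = [[0.89, 0.60, -0.32], [-0.07, -0.13, 0.94], [0.46, 0.79, -0.13]]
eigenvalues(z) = [-0.32, -0.44, 0.67]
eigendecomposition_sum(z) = [[-0.52, -0.13, 0.38], [0.04, 0.01, -0.03], [-0.27, -0.07, 0.19]] + [[0.29,0.02,-0.56], [-0.06,-0.0,0.12], [0.38,0.03,-0.73]] + [[0.0,  -0.24,  -0.04],[-0.0,  0.68,  0.11],[0.00,  -0.09,  -0.02]]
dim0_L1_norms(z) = [0.36, 1.16, 0.97]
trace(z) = -0.09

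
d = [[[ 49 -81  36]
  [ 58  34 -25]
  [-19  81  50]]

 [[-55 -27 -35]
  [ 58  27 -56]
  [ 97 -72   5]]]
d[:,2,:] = [[-19, 81, 50], [97, -72, 5]]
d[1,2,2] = 5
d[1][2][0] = 97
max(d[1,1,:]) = 58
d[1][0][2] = -35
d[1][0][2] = -35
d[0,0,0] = 49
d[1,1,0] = 58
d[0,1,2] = -25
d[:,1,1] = [34, 27]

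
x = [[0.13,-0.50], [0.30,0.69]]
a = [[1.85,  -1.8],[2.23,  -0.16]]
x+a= [[1.98, -2.3], [2.53, 0.53]]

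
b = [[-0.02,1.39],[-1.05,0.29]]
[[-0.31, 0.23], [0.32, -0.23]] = b@[[-0.37, 0.27], [-0.23, 0.17]]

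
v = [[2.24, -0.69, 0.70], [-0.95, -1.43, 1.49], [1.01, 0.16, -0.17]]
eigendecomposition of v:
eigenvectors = [[-0.94, 0.19, 0.00], [0.1, 0.96, 0.72], [-0.34, -0.20, 0.69]]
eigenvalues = [2.56, -1.93, 0.0]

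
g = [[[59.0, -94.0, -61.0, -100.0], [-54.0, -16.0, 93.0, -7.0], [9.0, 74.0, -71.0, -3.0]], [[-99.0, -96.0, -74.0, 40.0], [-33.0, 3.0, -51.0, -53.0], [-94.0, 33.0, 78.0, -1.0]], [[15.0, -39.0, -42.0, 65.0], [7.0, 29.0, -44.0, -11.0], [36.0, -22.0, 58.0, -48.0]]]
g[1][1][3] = -53.0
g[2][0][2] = -42.0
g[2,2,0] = 36.0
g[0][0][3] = -100.0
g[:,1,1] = [-16.0, 3.0, 29.0]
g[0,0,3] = -100.0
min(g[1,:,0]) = -99.0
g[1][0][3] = 40.0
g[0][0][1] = -94.0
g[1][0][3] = 40.0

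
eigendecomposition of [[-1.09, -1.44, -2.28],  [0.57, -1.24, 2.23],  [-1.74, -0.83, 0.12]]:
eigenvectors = [[(0.7+0j), 0.22-0.55j, (0.22+0.55j)], [-0.34+0.00j, (-0.71+0j), (-0.71-0j)], [-0.62+0.00j, (0.16-0.35j), (0.16+0.35j)]]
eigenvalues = [(1.63+0j), (-1.92+1.53j), (-1.92-1.53j)]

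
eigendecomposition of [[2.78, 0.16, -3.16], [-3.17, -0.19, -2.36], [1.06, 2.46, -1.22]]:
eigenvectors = [[-0.78+0.00j, (0.21-0.31j), 0.21+0.31j],  [0.61+0.00j, (0.71+0j), 0.71-0.00j],  [0.15+0.00j, (-0.05-0.59j), -0.05+0.59j]]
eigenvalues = [(3.27+0j), (-0.95+3.36j), (-0.95-3.36j)]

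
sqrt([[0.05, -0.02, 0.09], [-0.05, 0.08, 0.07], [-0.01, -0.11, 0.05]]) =[[0.24, 0.02, 0.17],  [-0.08, 0.32, 0.14],  [-0.05, -0.18, 0.29]]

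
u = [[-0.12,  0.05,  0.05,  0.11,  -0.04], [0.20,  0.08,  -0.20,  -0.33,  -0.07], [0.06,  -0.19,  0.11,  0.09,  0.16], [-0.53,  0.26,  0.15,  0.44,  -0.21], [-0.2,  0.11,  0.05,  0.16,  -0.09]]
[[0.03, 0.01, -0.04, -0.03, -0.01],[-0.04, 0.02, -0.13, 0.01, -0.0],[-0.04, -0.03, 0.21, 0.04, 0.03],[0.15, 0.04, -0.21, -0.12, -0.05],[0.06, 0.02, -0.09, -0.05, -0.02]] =u@[[-0.23, -0.05, 0.34, 0.17, 0.05], [-0.34, 0.23, -0.31, 0.08, -0.28], [0.09, 0.1, -0.41, -0.11, -0.1], [-0.04, -0.10, 0.62, 0.08, 0.07], [-0.58, 0.08, 0.75, 0.31, -0.16]]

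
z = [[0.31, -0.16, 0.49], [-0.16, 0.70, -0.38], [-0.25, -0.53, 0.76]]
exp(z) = [[1.29, -0.51, 0.92], [-0.19, 2.25, -0.88], [-0.36, -1.09, 2.25]]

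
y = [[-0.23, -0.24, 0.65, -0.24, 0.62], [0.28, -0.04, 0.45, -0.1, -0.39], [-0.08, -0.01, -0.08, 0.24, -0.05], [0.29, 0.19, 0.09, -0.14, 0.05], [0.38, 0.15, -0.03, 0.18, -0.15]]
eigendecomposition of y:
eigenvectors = [[(-0.1+0.5j), -0.10-0.50j, (0.5+0j), (-0.65+0j), (0.5+0j)],[0.68+0.00j, 0.68-0.00j, -0.77+0.00j, 0.22+0.00j, (-0.75+0j)],[-0.19+0.03j, -0.19-0.03j, -0.02+0.00j, -0.04+0.00j, -0.32+0.00j],[(0.17-0.28j), (0.17+0.28j), 0.08+0.00j, (-0.4+0j), -0.05+0.00j],[0.18-0.30j, 0.18+0.30j, (-0.38+0j), (-0.61+0j), (0.29+0j)]]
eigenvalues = [(-0.34+0.45j), (-0.34-0.45j), (-0.39+0j), (0.32+0j), (0.11+0j)]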